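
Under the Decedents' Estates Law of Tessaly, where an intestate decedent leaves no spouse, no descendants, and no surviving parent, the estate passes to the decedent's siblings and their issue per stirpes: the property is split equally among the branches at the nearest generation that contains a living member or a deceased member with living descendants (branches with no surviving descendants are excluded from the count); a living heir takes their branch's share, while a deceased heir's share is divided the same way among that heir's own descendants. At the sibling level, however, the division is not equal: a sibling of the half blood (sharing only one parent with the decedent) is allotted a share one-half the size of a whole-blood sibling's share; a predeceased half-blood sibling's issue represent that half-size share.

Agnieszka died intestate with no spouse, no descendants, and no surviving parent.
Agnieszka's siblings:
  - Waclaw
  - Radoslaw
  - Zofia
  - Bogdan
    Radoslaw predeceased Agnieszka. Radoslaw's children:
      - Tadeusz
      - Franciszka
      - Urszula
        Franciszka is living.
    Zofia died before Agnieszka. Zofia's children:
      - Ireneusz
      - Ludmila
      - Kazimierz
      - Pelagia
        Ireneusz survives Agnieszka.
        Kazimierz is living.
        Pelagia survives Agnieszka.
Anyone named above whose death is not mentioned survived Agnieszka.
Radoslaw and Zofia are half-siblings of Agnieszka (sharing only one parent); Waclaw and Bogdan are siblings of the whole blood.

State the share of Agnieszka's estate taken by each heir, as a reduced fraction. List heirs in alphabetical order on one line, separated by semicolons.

No spouse, descendants, or parent survives, so the estate passes to Agnieszka's siblings per stirpes.
Half-blood siblings count for one-half the weight of whole-blood siblings at the initial division.
Dividing 1 in proportion to weights (total weight 3): Waclaw (weight 1) → 1/3; Radoslaw (weight 1/2) → 1/6; Zofia (weight 1/2) → 1/6; Bogdan (weight 1) → 1/3.
Waclaw is living and takes 1/3.
Radoslaw predeceased; the 1/6 allotted to Radoslaw's branch passes to Radoslaw's issue by representation.
The 1/6 is divided into 3 equal shares of 1/18 among Tadeusz, Franciszka, Urszula.
Tadeusz is living and takes 1/18.
Franciszka is living and takes 1/18.
Urszula is living and takes 1/18.
Zofia predeceased; the 1/6 allotted to Zofia's branch passes to Zofia's issue by representation.
The 1/6 is divided into 4 equal shares of 1/24 among Ireneusz, Ludmila, Kazimierz, Pelagia.
Ireneusz is living and takes 1/24.
Ludmila is living and takes 1/24.
Kazimierz is living and takes 1/24.
Pelagia is living and takes 1/24.
Bogdan is living and takes 1/3.

Bogdan 1/3; Franciszka 1/18; Ireneusz 1/24; Kazimierz 1/24; Ludmila 1/24; Pelagia 1/24; Tadeusz 1/18; Urszula 1/18; Waclaw 1/3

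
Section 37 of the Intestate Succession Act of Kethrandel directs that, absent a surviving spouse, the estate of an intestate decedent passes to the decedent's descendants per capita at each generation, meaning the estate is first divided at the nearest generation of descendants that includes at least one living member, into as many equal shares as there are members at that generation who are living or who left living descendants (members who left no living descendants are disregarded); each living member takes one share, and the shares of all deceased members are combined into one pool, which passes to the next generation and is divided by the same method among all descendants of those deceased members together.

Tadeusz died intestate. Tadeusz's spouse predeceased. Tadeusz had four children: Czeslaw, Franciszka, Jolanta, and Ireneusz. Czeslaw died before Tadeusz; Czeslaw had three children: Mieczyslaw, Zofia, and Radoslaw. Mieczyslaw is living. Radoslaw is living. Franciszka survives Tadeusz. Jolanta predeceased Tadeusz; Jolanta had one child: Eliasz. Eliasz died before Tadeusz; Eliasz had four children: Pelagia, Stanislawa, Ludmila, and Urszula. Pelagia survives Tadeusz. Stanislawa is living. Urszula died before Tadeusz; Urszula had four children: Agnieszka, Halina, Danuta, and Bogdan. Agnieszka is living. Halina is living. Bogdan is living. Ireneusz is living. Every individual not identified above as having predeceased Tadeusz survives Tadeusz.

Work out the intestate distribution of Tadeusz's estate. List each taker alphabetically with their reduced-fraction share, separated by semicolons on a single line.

There is no surviving spouse, so the entire estate passes to Tadeusz's descendants per capita at each generation.
At generation 1 (Czeslaw, Franciszka, Jolanta, Ireneusz) there are 4 shares of (1)/4 = 1/4 each.
Living: Franciszka and Ireneusz — each takes 1/4.
Deceased: Czeslaw and Jolanta. Their combined 1/2 is pooled and carried to generation 2.
At generation 2 (Mieczyslaw, Zofia, Radoslaw, Eliasz) there are 4 shares of (1/2)/4 = 1/8 each.
Living: Mieczyslaw, Zofia, and Radoslaw — each takes 1/8.
Deceased: Eliasz. That 1/8 share is carried to generation 3.
At generation 3 (Pelagia, Stanislawa, Ludmila, Urszula) there are 4 shares of (1/8)/4 = 1/32 each.
Living: Pelagia, Stanislawa, and Ludmila — each takes 1/32.
Deceased: Urszula. That 1/32 share is carried to generation 4.
At generation 4 (Agnieszka, Halina, Danuta, Bogdan) there are 4 shares of (1/32)/4 = 1/128 each.
Living: Agnieszka, Halina, Danuta, and Bogdan — each takes 1/128.

Agnieszka 1/128; Bogdan 1/128; Danuta 1/128; Franciszka 1/4; Halina 1/128; Ireneusz 1/4; Ludmila 1/32; Mieczyslaw 1/8; Pelagia 1/32; Radoslaw 1/8; Stanislawa 1/32; Zofia 1/8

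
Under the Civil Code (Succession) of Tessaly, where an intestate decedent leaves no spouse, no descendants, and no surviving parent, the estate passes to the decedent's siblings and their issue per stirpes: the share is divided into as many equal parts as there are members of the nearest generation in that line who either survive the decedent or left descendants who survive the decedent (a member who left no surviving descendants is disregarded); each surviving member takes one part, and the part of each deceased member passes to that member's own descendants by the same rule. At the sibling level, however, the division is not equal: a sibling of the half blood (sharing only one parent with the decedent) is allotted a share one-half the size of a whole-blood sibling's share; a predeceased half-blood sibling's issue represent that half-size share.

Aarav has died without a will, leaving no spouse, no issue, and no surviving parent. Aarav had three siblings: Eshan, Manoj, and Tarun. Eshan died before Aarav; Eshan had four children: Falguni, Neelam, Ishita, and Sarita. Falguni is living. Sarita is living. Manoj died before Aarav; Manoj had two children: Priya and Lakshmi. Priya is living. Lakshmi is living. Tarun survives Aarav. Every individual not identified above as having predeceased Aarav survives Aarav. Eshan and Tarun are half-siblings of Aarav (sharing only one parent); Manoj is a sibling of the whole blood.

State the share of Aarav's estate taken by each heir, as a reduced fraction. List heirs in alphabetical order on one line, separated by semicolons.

Falguni 1/16; Ishita 1/16; Lakshmi 1/4; Neelam 1/16; Priya 1/4; Sarita 1/16; Tarun 1/4

No spouse, descendants, or parent survives, so the estate passes to Aarav's siblings per stirpes.
Half-blood siblings count for one-half the weight of whole-blood siblings at the initial division.
Dividing 1 in proportion to weights (total weight 2): Eshan (weight 1/2) → 1/4; Manoj (weight 1) → 1/2; Tarun (weight 1/2) → 1/4.
Eshan predeceased; the 1/4 allotted to Eshan's branch passes to Eshan's issue by representation.
The 1/4 is divided into 4 equal shares of 1/16 among Falguni, Neelam, Ishita, Sarita.
Falguni is living and takes 1/16.
Neelam is living and takes 1/16.
Ishita is living and takes 1/16.
Sarita is living and takes 1/16.
Manoj predeceased; the 1/2 allotted to Manoj's branch passes to Manoj's issue by representation.
The 1/2 is divided into 2 equal shares of 1/4 among Priya, Lakshmi.
Priya is living and takes 1/4.
Lakshmi is living and takes 1/4.
Tarun is living and takes 1/4.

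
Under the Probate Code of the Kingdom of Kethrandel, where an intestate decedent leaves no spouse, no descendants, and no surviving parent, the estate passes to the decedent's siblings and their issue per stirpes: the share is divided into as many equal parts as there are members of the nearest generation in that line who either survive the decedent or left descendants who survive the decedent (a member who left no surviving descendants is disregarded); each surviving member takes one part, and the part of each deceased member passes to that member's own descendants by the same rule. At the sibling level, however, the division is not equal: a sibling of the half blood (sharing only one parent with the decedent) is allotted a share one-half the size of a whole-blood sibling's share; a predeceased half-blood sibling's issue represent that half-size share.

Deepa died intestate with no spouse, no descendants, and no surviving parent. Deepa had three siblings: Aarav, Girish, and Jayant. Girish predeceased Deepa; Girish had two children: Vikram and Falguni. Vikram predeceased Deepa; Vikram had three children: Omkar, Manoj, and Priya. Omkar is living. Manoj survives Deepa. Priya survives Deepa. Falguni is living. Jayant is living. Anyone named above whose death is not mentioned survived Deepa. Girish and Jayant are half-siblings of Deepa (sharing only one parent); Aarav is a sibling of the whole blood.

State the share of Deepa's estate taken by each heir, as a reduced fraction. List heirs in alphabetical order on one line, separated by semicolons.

No spouse, descendants, or parent survives, so the estate passes to Deepa's siblings per stirpes.
Half-blood siblings count for one-half the weight of whole-blood siblings at the initial division.
Dividing 1 in proportion to weights (total weight 2): Aarav (weight 1) → 1/2; Girish (weight 1/2) → 1/4; Jayant (weight 1/2) → 1/4.
Aarav is living and takes 1/2.
Girish predeceased; the 1/4 allotted to Girish's branch passes to Girish's issue by representation.
The 1/4 is divided into 2 equal shares of 1/8 among Vikram, Falguni.
Vikram predeceased; the 1/8 allotted to Vikram's branch passes to Vikram's issue by representation.
The 1/8 is divided into 3 equal shares of 1/24 among Omkar, Manoj, Priya.
Omkar is living and takes 1/24.
Manoj is living and takes 1/24.
Priya is living and takes 1/24.
Falguni is living and takes 1/8.
Jayant is living and takes 1/4.

Aarav 1/2; Falguni 1/8; Jayant 1/4; Manoj 1/24; Omkar 1/24; Priya 1/24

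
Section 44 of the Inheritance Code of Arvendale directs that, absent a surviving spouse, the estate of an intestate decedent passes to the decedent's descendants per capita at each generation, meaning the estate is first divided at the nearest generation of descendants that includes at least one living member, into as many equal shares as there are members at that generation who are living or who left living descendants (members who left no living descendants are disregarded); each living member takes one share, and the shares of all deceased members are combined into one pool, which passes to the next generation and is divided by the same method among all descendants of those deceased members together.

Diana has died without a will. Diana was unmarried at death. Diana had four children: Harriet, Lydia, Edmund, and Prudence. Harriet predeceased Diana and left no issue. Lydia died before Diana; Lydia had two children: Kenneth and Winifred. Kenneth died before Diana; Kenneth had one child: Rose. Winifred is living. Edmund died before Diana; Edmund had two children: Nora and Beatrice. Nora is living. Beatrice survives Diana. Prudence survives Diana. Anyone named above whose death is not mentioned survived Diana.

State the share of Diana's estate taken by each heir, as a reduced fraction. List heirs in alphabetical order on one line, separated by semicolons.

Beatrice 1/6; Nora 1/6; Prudence 1/3; Rose 1/6; Winifred 1/6

There is no surviving spouse, so the entire estate passes to Diana's descendants per capita at each generation.
At generation 1 (Lydia, Edmund, Prudence) there are 3 shares of (1)/3 = 1/3 each.
Living: Prudence — each takes 1/3.
Deceased: Lydia and Edmund. Their combined 2/3 is pooled and carried to generation 2.
At generation 2 (Kenneth, Winifred, Nora, Beatrice) there are 4 shares of (2/3)/4 = 1/6 each.
Living: Winifred, Nora, and Beatrice — each takes 1/6.
Deceased: Kenneth. That 1/6 share is carried to generation 3.
At generation 3 (Rose) there are 1 shares of (1/6)/1 = 1/6 each.
Living: Rose — each takes 1/6.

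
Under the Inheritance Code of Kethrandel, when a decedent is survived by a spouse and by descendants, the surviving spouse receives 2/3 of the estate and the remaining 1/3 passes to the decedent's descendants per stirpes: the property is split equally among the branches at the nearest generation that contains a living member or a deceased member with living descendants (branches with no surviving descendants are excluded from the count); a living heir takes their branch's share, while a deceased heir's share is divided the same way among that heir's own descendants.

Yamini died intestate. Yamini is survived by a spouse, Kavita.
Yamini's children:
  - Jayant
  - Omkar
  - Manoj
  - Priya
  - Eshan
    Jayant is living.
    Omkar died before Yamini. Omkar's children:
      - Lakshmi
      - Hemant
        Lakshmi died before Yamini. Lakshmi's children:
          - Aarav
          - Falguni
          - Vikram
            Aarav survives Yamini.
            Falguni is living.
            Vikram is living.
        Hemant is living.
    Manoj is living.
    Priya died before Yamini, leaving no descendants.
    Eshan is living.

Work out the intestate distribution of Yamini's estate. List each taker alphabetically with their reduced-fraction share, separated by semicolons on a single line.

Aarav 1/72; Eshan 1/12; Falguni 1/72; Hemant 1/24; Jayant 1/12; Kavita 2/3; Manoj 1/12; Vikram 1/72

Kavita, as surviving spouse, takes 2/3.
The remaining 1/3 passes to Yamini's descendants per stirpes.
Priya left no surviving issue, so that branch lapses and is disregarded.
The 1/3 is divided into 4 equal shares of 1/12 among Jayant, Omkar, Manoj, Eshan.
Jayant is living and takes 1/12.
Omkar predeceased; the 1/12 allotted to Omkar's branch passes to Omkar's issue by representation.
The 1/12 is divided into 2 equal shares of 1/24 among Lakshmi, Hemant.
Lakshmi predeceased; the 1/24 allotted to Lakshmi's branch passes to Lakshmi's issue by representation.
The 1/24 is divided into 3 equal shares of 1/72 among Aarav, Falguni, Vikram.
Aarav is living and takes 1/72.
Falguni is living and takes 1/72.
Vikram is living and takes 1/72.
Hemant is living and takes 1/24.
Manoj is living and takes 1/12.
Eshan is living and takes 1/12.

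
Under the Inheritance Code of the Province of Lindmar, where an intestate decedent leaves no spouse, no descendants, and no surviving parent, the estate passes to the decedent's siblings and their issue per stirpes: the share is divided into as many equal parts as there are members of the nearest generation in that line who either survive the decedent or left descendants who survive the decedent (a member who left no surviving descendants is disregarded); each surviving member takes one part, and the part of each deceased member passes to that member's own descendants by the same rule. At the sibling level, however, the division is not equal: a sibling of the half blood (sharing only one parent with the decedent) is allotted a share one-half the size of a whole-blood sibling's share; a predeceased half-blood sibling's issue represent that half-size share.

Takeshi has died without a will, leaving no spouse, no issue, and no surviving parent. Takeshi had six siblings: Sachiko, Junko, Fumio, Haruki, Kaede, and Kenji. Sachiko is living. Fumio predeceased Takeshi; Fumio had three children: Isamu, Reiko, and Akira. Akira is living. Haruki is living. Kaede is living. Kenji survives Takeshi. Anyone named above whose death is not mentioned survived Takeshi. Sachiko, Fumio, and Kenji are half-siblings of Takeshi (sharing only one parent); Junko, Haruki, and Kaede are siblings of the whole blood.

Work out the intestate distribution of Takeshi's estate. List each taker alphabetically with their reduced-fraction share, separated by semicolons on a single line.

Akira 1/27; Haruki 2/9; Isamu 1/27; Junko 2/9; Kaede 2/9; Kenji 1/9; Reiko 1/27; Sachiko 1/9

No spouse, descendants, or parent survives, so the estate passes to Takeshi's siblings per stirpes.
Half-blood siblings count for one-half the weight of whole-blood siblings at the initial division.
Dividing 1 in proportion to weights (total weight 9/2): Sachiko (weight 1/2) → 1/9; Junko (weight 1) → 2/9; Fumio (weight 1/2) → 1/9; Haruki (weight 1) → 2/9; Kaede (weight 1) → 2/9; Kenji (weight 1/2) → 1/9.
Sachiko is living and takes 1/9.
Junko is living and takes 2/9.
Fumio predeceased; the 1/9 allotted to Fumio's branch passes to Fumio's issue by representation.
The 1/9 is divided into 3 equal shares of 1/27 among Isamu, Reiko, Akira.
Isamu is living and takes 1/27.
Reiko is living and takes 1/27.
Akira is living and takes 1/27.
Haruki is living and takes 2/9.
Kaede is living and takes 2/9.
Kenji is living and takes 1/9.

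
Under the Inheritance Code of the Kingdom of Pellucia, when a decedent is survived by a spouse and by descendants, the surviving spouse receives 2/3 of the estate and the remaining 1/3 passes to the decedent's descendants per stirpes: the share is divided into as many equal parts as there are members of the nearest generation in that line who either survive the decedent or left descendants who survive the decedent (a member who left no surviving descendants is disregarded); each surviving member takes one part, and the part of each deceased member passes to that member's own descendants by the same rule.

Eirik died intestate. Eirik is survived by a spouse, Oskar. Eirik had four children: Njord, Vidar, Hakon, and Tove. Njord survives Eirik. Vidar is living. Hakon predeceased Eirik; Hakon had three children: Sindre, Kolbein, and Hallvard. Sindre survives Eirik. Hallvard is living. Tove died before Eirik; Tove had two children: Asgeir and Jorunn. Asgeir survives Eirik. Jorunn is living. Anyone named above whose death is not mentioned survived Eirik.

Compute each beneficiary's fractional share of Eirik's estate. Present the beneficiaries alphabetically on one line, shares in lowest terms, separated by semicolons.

Asgeir 1/24; Hallvard 1/36; Jorunn 1/24; Kolbein 1/36; Njord 1/12; Oskar 2/3; Sindre 1/36; Vidar 1/12

Oskar, as surviving spouse, takes 2/3.
The remaining 1/3 passes to Eirik's descendants per stirpes.
The 1/3 is divided into 4 equal shares of 1/12 among Njord, Vidar, Hakon, Tove.
Njord is living and takes 1/12.
Vidar is living and takes 1/12.
Hakon predeceased; the 1/12 allotted to Hakon's branch passes to Hakon's issue by representation.
The 1/12 is divided into 3 equal shares of 1/36 among Sindre, Kolbein, Hallvard.
Sindre is living and takes 1/36.
Kolbein is living and takes 1/36.
Hallvard is living and takes 1/36.
Tove predeceased; the 1/12 allotted to Tove's branch passes to Tove's issue by representation.
The 1/12 is divided into 2 equal shares of 1/24 among Asgeir, Jorunn.
Asgeir is living and takes 1/24.
Jorunn is living and takes 1/24.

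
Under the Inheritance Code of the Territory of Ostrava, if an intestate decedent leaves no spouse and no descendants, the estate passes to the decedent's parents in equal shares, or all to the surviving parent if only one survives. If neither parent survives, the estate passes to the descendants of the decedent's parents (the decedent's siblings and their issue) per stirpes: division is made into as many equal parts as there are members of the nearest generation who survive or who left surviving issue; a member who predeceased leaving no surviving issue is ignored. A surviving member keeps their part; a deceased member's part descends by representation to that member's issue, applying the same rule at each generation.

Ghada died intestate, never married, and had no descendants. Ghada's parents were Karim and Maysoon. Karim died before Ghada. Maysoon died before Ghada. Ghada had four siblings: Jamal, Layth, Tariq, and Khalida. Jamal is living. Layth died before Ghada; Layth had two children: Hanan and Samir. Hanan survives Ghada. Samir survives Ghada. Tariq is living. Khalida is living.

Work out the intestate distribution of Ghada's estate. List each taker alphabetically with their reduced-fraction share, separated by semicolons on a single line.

Neither parent survives and there are no descendants, so the estate passes to Ghada's siblings and their issue per stirpes.
The estate is divided into 4 equal shares of 1/4 among Jamal, Layth, Tariq, Khalida.
Jamal is living and takes 1/4.
Layth predeceased; the 1/4 allotted to Layth's branch passes to Layth's issue by representation.
The 1/4 is divided into 2 equal shares of 1/8 among Hanan, Samir.
Hanan is living and takes 1/8.
Samir is living and takes 1/8.
Tariq is living and takes 1/4.
Khalida is living and takes 1/4.

Hanan 1/8; Jamal 1/4; Khalida 1/4; Samir 1/8; Tariq 1/4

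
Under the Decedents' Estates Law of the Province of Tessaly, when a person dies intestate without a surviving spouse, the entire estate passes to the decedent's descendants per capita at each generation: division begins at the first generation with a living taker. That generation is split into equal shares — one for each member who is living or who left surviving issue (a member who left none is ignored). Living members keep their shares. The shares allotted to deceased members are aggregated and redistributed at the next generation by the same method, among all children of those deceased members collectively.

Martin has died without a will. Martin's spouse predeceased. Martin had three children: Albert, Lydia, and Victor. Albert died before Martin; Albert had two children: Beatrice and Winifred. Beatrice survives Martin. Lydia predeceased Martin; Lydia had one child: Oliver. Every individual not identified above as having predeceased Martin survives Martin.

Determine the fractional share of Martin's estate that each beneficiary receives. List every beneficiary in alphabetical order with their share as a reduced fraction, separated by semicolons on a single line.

There is no surviving spouse, so the entire estate passes to Martin's descendants per capita at each generation.
At generation 1 (Albert, Lydia, Victor) there are 3 shares of (1)/3 = 1/3 each.
Living: Victor — each takes 1/3.
Deceased: Albert and Lydia. Their combined 2/3 is pooled and carried to generation 2.
At generation 2 (Beatrice, Winifred, Oliver) there are 3 shares of (2/3)/3 = 2/9 each.
Living: Beatrice, Winifred, and Oliver — each takes 2/9.

Beatrice 2/9; Oliver 2/9; Victor 1/3; Winifred 2/9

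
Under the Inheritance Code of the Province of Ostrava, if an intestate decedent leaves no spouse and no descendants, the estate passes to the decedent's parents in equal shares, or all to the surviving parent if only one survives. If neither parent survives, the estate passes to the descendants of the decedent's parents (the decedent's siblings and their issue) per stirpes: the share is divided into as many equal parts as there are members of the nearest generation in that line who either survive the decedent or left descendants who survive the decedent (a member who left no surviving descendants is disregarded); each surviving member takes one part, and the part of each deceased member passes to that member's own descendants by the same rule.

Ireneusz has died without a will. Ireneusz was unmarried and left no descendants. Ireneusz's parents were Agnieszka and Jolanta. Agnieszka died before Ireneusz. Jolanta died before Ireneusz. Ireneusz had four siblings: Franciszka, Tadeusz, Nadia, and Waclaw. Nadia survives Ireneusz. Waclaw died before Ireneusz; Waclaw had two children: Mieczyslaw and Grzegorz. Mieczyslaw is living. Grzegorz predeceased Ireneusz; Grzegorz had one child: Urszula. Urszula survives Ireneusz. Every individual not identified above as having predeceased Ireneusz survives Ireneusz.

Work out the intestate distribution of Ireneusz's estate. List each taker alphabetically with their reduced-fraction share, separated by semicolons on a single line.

Neither parent survives and there are no descendants, so the estate passes to Ireneusz's siblings and their issue per stirpes.
The estate is divided into 4 equal shares of 1/4 among Franciszka, Tadeusz, Nadia, Waclaw.
Franciszka is living and takes 1/4.
Tadeusz is living and takes 1/4.
Nadia is living and takes 1/4.
Waclaw predeceased; the 1/4 allotted to Waclaw's branch passes to Waclaw's issue by representation.
The 1/4 is divided into 2 equal shares of 1/8 among Mieczyslaw, Grzegorz.
Mieczyslaw is living and takes 1/8.
Grzegorz predeceased; the 1/8 allotted to Grzegorz's branch passes to Grzegorz's issue by representation.
Urszula is the sole taker at this level and receives the full 1/8.

Franciszka 1/4; Mieczyslaw 1/8; Nadia 1/4; Tadeusz 1/4; Urszula 1/8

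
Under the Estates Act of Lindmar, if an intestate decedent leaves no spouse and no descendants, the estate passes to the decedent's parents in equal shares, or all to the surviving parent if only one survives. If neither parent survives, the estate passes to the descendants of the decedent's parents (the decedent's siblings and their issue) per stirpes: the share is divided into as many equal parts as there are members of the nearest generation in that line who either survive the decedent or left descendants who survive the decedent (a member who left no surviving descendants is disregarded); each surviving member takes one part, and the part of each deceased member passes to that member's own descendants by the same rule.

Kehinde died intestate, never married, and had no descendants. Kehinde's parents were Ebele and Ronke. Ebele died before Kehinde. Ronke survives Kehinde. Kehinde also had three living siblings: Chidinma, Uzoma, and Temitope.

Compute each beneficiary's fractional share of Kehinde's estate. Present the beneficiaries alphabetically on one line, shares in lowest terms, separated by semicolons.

Ronke 1

Only one parent, Ronke, survives, so Ronke takes the entire estate. The siblings take nothing because a surviving parent has priority.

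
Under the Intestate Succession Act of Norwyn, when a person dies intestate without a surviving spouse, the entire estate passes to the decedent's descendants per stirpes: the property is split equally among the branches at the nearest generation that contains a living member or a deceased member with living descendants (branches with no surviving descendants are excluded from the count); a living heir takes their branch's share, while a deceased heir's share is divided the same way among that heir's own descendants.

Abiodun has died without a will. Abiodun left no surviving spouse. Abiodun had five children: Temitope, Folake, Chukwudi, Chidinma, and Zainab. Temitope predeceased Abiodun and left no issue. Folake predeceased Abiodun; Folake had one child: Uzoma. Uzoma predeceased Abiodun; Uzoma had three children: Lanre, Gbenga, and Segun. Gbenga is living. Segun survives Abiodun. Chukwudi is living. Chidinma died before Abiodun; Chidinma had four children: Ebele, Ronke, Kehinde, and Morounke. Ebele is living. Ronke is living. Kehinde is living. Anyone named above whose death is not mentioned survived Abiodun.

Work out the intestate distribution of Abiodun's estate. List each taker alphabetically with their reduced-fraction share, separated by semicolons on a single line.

There is no surviving spouse, so the entire estate passes to Abiodun's descendants per stirpes.
Temitope left no surviving issue, so that branch lapses and is disregarded.
The estate is divided into 4 equal shares of 1/4 among Folake, Chukwudi, Chidinma, Zainab.
Folake predeceased; the 1/4 allotted to Folake's branch passes to Folake's issue by representation.
Uzoma's line is the sole branch at this level, so the full 1/4 passes to Uzoma's issue by representation.
The 1/4 is divided into 3 equal shares of 1/12 among Lanre, Gbenga, Segun.
Lanre is living and takes 1/12.
Gbenga is living and takes 1/12.
Segun is living and takes 1/12.
Chukwudi is living and takes 1/4.
Chidinma predeceased; the 1/4 allotted to Chidinma's branch passes to Chidinma's issue by representation.
The 1/4 is divided into 4 equal shares of 1/16 among Ebele, Ronke, Kehinde, Morounke.
Ebele is living and takes 1/16.
Ronke is living and takes 1/16.
Kehinde is living and takes 1/16.
Morounke is living and takes 1/16.
Zainab is living and takes 1/4.

Chukwudi 1/4; Ebele 1/16; Gbenga 1/12; Kehinde 1/16; Lanre 1/12; Morounke 1/16; Ronke 1/16; Segun 1/12; Zainab 1/4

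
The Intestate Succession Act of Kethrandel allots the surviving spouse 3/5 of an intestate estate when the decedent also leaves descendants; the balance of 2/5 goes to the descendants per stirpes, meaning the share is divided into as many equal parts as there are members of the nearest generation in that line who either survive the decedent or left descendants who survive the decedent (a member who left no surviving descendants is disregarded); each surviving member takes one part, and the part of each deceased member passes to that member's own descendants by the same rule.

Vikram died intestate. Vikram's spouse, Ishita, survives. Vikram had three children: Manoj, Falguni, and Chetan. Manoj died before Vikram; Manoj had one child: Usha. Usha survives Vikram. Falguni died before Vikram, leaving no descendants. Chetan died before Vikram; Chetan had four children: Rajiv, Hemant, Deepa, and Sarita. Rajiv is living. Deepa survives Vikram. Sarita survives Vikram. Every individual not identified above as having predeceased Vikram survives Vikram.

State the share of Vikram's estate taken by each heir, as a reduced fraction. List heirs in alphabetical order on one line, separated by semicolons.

Deepa 1/20; Hemant 1/20; Ishita 3/5; Rajiv 1/20; Sarita 1/20; Usha 1/5

Ishita, as surviving spouse, takes 3/5.
The remaining 2/5 passes to Vikram's descendants per stirpes.
Falguni left no surviving issue, so that branch lapses and is disregarded.
The 2/5 is divided into 2 equal shares of 1/5 among Manoj, Chetan.
Manoj predeceased; the 1/5 allotted to Manoj's branch passes to Manoj's issue by representation.
Usha is the sole taker at this level and receives the full 1/5.
Chetan predeceased; the 1/5 allotted to Chetan's branch passes to Chetan's issue by representation.
The 1/5 is divided into 4 equal shares of 1/20 among Rajiv, Hemant, Deepa, Sarita.
Rajiv is living and takes 1/20.
Hemant is living and takes 1/20.
Deepa is living and takes 1/20.
Sarita is living and takes 1/20.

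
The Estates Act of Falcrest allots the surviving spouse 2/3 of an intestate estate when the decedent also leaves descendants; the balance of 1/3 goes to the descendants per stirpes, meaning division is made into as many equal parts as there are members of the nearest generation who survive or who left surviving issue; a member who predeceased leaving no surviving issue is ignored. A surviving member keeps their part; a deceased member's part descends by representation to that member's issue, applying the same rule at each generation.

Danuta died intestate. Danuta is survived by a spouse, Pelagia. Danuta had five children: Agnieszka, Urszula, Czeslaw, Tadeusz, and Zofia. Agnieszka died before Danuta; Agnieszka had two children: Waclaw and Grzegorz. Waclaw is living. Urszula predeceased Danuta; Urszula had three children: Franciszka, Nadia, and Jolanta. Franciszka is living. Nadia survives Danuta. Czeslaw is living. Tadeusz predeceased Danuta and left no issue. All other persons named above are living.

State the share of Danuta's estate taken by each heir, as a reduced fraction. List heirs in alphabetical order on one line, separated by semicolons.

Pelagia, as surviving spouse, takes 2/3.
The remaining 1/3 passes to Danuta's descendants per stirpes.
Tadeusz left no surviving issue, so that branch lapses and is disregarded.
The 1/3 is divided into 4 equal shares of 1/12 among Agnieszka, Urszula, Czeslaw, Zofia.
Agnieszka predeceased; the 1/12 allotted to Agnieszka's branch passes to Agnieszka's issue by representation.
The 1/12 is divided into 2 equal shares of 1/24 among Waclaw, Grzegorz.
Waclaw is living and takes 1/24.
Grzegorz is living and takes 1/24.
Urszula predeceased; the 1/12 allotted to Urszula's branch passes to Urszula's issue by representation.
The 1/12 is divided into 3 equal shares of 1/36 among Franciszka, Nadia, Jolanta.
Franciszka is living and takes 1/36.
Nadia is living and takes 1/36.
Jolanta is living and takes 1/36.
Czeslaw is living and takes 1/12.
Zofia is living and takes 1/12.

Czeslaw 1/12; Franciszka 1/36; Grzegorz 1/24; Jolanta 1/36; Nadia 1/36; Pelagia 2/3; Waclaw 1/24; Zofia 1/12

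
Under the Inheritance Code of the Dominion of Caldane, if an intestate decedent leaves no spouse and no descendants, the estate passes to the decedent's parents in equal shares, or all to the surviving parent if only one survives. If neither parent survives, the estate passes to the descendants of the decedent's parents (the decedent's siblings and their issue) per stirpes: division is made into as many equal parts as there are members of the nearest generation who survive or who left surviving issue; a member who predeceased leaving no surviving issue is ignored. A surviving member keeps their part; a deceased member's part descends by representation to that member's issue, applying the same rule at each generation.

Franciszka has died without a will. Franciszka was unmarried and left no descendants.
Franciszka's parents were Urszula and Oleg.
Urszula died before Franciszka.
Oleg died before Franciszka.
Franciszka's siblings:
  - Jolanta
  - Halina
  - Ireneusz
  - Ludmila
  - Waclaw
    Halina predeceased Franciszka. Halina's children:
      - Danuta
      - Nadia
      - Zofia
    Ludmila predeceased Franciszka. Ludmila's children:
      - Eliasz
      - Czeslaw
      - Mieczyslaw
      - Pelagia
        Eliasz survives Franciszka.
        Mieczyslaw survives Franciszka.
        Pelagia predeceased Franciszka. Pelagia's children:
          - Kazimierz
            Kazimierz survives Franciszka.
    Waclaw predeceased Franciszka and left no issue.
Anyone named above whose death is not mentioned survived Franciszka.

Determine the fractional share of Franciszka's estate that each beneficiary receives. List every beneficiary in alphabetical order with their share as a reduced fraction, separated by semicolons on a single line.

Neither parent survives and there are no descendants, so the estate passes to Franciszka's siblings and their issue per stirpes.
Waclaw left no surviving issue, so that branch lapses and is disregarded.
The estate is divided into 4 equal shares of 1/4 among Jolanta, Halina, Ireneusz, Ludmila.
Jolanta is living and takes 1/4.
Halina predeceased; the 1/4 allotted to Halina's branch passes to Halina's issue by representation.
The 1/4 is divided into 3 equal shares of 1/12 among Danuta, Nadia, Zofia.
Danuta is living and takes 1/12.
Nadia is living and takes 1/12.
Zofia is living and takes 1/12.
Ireneusz is living and takes 1/4.
Ludmila predeceased; the 1/4 allotted to Ludmila's branch passes to Ludmila's issue by representation.
The 1/4 is divided into 4 equal shares of 1/16 among Eliasz, Czeslaw, Mieczyslaw, Pelagia.
Eliasz is living and takes 1/16.
Czeslaw is living and takes 1/16.
Mieczyslaw is living and takes 1/16.
Pelagia predeceased; the 1/16 allotted to Pelagia's branch passes to Pelagia's issue by representation.
Kazimierz is the sole taker at this level and receives the full 1/16.

Czeslaw 1/16; Danuta 1/12; Eliasz 1/16; Ireneusz 1/4; Jolanta 1/4; Kazimierz 1/16; Mieczyslaw 1/16; Nadia 1/12; Zofia 1/12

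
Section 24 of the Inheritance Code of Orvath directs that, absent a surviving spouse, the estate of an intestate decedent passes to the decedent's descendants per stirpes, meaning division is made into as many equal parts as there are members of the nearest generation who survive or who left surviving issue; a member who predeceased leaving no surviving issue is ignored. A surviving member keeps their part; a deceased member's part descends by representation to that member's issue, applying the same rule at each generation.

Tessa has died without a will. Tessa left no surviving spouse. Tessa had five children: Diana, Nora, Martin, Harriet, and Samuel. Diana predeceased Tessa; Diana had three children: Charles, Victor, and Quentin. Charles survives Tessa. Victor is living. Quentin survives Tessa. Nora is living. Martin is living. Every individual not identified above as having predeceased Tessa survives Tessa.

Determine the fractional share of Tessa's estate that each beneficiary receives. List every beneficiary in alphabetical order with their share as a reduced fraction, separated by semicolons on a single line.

Charles 1/15; Harriet 1/5; Martin 1/5; Nora 1/5; Quentin 1/15; Samuel 1/5; Victor 1/15

There is no surviving spouse, so the entire estate passes to Tessa's descendants per stirpes.
The estate is divided into 5 equal shares of 1/5 among Diana, Nora, Martin, Harriet, Samuel.
Diana predeceased; the 1/5 allotted to Diana's branch passes to Diana's issue by representation.
The 1/5 is divided into 3 equal shares of 1/15 among Charles, Victor, Quentin.
Charles is living and takes 1/15.
Victor is living and takes 1/15.
Quentin is living and takes 1/15.
Nora is living and takes 1/5.
Martin is living and takes 1/5.
Harriet is living and takes 1/5.
Samuel is living and takes 1/5.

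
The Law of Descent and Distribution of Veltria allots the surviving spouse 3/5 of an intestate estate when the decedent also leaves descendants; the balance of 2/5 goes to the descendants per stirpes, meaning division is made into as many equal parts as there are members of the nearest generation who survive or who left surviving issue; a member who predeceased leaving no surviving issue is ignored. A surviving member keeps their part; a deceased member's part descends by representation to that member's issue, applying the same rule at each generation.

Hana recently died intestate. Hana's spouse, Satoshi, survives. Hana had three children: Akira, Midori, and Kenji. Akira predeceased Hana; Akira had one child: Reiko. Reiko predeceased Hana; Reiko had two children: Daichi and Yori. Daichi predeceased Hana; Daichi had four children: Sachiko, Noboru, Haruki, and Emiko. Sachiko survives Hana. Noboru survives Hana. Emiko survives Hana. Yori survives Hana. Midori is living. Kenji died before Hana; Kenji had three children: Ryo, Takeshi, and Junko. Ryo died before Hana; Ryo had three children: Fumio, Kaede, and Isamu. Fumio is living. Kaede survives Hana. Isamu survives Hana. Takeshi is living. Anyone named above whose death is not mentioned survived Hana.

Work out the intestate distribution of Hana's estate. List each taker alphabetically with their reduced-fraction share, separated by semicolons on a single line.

Emiko 1/60; Fumio 2/135; Haruki 1/60; Isamu 2/135; Junko 2/45; Kaede 2/135; Midori 2/15; Noboru 1/60; Sachiko 1/60; Satoshi 3/5; Takeshi 2/45; Yori 1/15

Satoshi, as surviving spouse, takes 3/5.
The remaining 2/5 passes to Hana's descendants per stirpes.
The 2/5 is divided into 3 equal shares of 2/15 among Akira, Midori, Kenji.
Akira predeceased; the 2/15 allotted to Akira's branch passes to Akira's issue by representation.
Reiko's line is the sole branch at this level, so the full 2/15 passes to Reiko's issue by representation.
The 2/15 is divided into 2 equal shares of 1/15 among Daichi, Yori.
Daichi predeceased; the 1/15 allotted to Daichi's branch passes to Daichi's issue by representation.
The 1/15 is divided into 4 equal shares of 1/60 among Sachiko, Noboru, Haruki, Emiko.
Sachiko is living and takes 1/60.
Noboru is living and takes 1/60.
Haruki is living and takes 1/60.
Emiko is living and takes 1/60.
Yori is living and takes 1/15.
Midori is living and takes 2/15.
Kenji predeceased; the 2/15 allotted to Kenji's branch passes to Kenji's issue by representation.
The 2/15 is divided into 3 equal shares of 2/45 among Ryo, Takeshi, Junko.
Ryo predeceased; the 2/45 allotted to Ryo's branch passes to Ryo's issue by representation.
The 2/45 is divided into 3 equal shares of 2/135 among Fumio, Kaede, Isamu.
Fumio is living and takes 2/135.
Kaede is living and takes 2/135.
Isamu is living and takes 2/135.
Takeshi is living and takes 2/45.
Junko is living and takes 2/45.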